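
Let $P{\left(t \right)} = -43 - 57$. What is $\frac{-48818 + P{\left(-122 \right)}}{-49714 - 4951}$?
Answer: $\frac{48918}{54665} \approx 0.89487$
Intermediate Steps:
$P{\left(t \right)} = -100$ ($P{\left(t \right)} = -43 - 57 = -100$)
$\frac{-48818 + P{\left(-122 \right)}}{-49714 - 4951} = \frac{-48818 - 100}{-49714 - 4951} = - \frac{48918}{-54665} = \left(-48918\right) \left(- \frac{1}{54665}\right) = \frac{48918}{54665}$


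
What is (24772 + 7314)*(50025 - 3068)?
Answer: 1506662302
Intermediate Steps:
(24772 + 7314)*(50025 - 3068) = 32086*46957 = 1506662302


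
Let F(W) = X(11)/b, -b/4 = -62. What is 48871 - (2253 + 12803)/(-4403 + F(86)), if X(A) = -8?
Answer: 3335532505/68247 ≈ 48874.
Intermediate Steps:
b = 248 (b = -4*(-62) = 248)
F(W) = -1/31 (F(W) = -8/248 = -8*1/248 = -1/31)
48871 - (2253 + 12803)/(-4403 + F(86)) = 48871 - (2253 + 12803)/(-4403 - 1/31) = 48871 - 15056/(-136494/31) = 48871 - 15056*(-31)/136494 = 48871 - 1*(-233368/68247) = 48871 + 233368/68247 = 3335532505/68247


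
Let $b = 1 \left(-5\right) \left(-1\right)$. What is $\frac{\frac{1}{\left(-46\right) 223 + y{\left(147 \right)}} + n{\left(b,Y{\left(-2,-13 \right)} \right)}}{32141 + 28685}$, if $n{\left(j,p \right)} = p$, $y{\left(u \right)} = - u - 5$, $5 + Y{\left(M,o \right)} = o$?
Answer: $- \frac{187381}{633198660} \approx -0.00029593$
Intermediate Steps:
$Y{\left(M,o \right)} = -5 + o$
$y{\left(u \right)} = -5 - u$
$b = 5$ ($b = \left(-5\right) \left(-1\right) = 5$)
$\frac{\frac{1}{\left(-46\right) 223 + y{\left(147 \right)}} + n{\left(b,Y{\left(-2,-13 \right)} \right)}}{32141 + 28685} = \frac{\frac{1}{\left(-46\right) 223 - 152} - 18}{32141 + 28685} = \frac{\frac{1}{-10258 - 152} - 18}{60826} = \left(\frac{1}{-10258 - 152} - 18\right) \frac{1}{60826} = \left(\frac{1}{-10410} - 18\right) \frac{1}{60826} = \left(- \frac{1}{10410} - 18\right) \frac{1}{60826} = \left(- \frac{187381}{10410}\right) \frac{1}{60826} = - \frac{187381}{633198660}$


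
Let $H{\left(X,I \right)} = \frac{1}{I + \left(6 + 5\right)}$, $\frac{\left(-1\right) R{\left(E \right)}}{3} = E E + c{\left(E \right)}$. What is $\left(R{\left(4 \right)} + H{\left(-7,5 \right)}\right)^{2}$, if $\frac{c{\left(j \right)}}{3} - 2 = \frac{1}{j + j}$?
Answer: $\frac{1151329}{256} \approx 4497.4$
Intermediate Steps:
$c{\left(j \right)} = 6 + \frac{3}{2 j}$ ($c{\left(j \right)} = 6 + \frac{3}{j + j} = 6 + \frac{3}{2 j}$)
$R{\left(E \right)} = -18 - 3 E^{2} - \frac{9}{2 E}$ ($R{\left(E \right)} = - 3 \left(E E + \left(6 + \frac{3}{2 E}\right)\right) = - 3 \left(E^{2} + \left(6 + \frac{3}{2 E}\right)\right) = - 3 \left(6 + E^{2} + \frac{3}{2 E}\right) = -18 - 3 E^{2} - \frac{9}{2 E}$)
$H{\left(X,I \right)} = \frac{1}{11 + I}$ ($H{\left(X,I \right)} = \frac{1}{I + 11} = \frac{1}{11 + I}$)
$\left(R{\left(4 \right)} + H{\left(-7,5 \right)}\right)^{2} = \left(\left(-18 - 3 \cdot 4^{2} - \frac{9}{2 \cdot 4}\right) + \frac{1}{11 + 5}\right)^{2} = \left(\left(-18 - 48 - \frac{9}{8}\right) + \frac{1}{16}\right)^{2} = \left(- \frac{537}{8} + \frac{1}{16}\right)^{2} = \left(- \frac{1073}{16}\right)^{2} = \frac{1151329}{256}$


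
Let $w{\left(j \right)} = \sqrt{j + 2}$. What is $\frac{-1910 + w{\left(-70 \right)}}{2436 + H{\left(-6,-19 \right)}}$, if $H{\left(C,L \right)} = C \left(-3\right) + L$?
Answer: $- \frac{382}{487} + \frac{2 i \sqrt{17}}{2435} \approx -0.78439 + 0.0033865 i$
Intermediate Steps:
$w{\left(j \right)} = \sqrt{2 + j}$
$H{\left(C,L \right)} = L - 3 C$ ($H{\left(C,L \right)} = - 3 C + L = L - 3 C$)
$\frac{-1910 + w{\left(-70 \right)}}{2436 + H{\left(-6,-19 \right)}} = \frac{-1910 + \sqrt{2 - 70}}{2436 - 1} = \frac{-1910 + \sqrt{-68}}{2436 + \left(-19 + 18\right)} = \frac{-1910 + 2 i \sqrt{17}}{2436 - 1} = \frac{-1910 + 2 i \sqrt{17}}{2435} = \left(-1910 + 2 i \sqrt{17}\right) \frac{1}{2435} = - \frac{382}{487} + \frac{2 i \sqrt{17}}{2435}$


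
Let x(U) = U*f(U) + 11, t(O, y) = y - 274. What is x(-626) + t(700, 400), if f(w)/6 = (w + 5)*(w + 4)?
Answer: -1450799935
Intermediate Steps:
t(O, y) = -274 + y
f(w) = 6*(4 + w)*(5 + w) (f(w) = 6*((w + 5)*(w + 4)) = 6*((5 + w)*(4 + w)) = 6*((4 + w)*(5 + w)) = 6*(4 + w)*(5 + w))
x(U) = 11 + U*(120 + 6*U² + 54*U) (x(U) = U*(120 + 6*U² + 54*U) + 11 = 11 + U*(120 + 6*U² + 54*U))
x(-626) + t(700, 400) = (11 + 6*(-626)*(20 + (-626)² + 9*(-626))) + (-274 + 400) = (11 + 6*(-626)*(20 + 391876 - 5634)) + 126 = (11 + 6*(-626)*386262) + 126 = (11 - 1450800072) + 126 = -1450800061 + 126 = -1450799935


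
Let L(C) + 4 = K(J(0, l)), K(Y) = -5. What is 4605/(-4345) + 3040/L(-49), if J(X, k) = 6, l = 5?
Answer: -2650049/7821 ≈ -338.84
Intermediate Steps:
L(C) = -9 (L(C) = -4 - 5 = -9)
4605/(-4345) + 3040/L(-49) = 4605/(-4345) + 3040/(-9) = 4605*(-1/4345) + 3040*(-1/9) = -921/869 - 3040/9 = -2650049/7821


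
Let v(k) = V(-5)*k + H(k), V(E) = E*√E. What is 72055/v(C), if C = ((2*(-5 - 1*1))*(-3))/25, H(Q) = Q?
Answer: 1801375/4536 + 9006875*I*√5/4536 ≈ 397.13 + 4440.0*I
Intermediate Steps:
V(E) = E^(3/2)
C = 36/25 (C = ((2*(-5 - 1))*(-3))*(1/25) = ((2*(-6))*(-3))*(1/25) = -12*(-3)*(1/25) = 36*(1/25) = 36/25 ≈ 1.4400)
v(k) = k - 5*I*k*√5 (v(k) = (-5)^(3/2)*k + k = (-5*I*√5)*k + k = -5*I*k*√5 + k = k - 5*I*k*√5)
72055/v(C) = 72055/((36*(1 - 5*I*√5)/25)) = 72055/(36/25 - 36*I*√5/5)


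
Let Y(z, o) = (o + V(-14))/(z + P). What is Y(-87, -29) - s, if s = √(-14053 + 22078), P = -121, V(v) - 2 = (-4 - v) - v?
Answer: 3/208 - 5*√321 ≈ -89.568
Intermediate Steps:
V(v) = -2 - 2*v (V(v) = 2 + ((-4 - v) - v) = 2 + (-4 - 2*v) = -2 - 2*v)
Y(z, o) = (26 + o)/(-121 + z) (Y(z, o) = (o + (-2 - 2*(-14)))/(z - 121) = (o + (-2 + 28))/(-121 + z) = (o + 26)/(-121 + z) = (26 + o)/(-121 + z))
s = 5*√321 (s = √8025 = 5*√321 ≈ 89.582)
Y(-87, -29) - s = (26 - 29)/(-121 - 87) - 5*√321 = -3/(-208) - 5*√321 = -1/208*(-3) - 5*√321 = 3/208 - 5*√321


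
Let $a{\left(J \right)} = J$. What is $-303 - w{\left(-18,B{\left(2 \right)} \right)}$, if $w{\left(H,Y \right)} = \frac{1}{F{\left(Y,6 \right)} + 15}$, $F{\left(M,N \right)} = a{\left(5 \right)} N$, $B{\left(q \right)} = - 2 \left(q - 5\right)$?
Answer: $- \frac{13636}{45} \approx -303.02$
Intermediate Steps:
$B{\left(q \right)} = 10 - 2 q$ ($B{\left(q \right)} = - 2 \left(-5 + q\right) = 10 - 2 q$)
$F{\left(M,N \right)} = 5 N$
$w{\left(H,Y \right)} = \frac{1}{45}$ ($w{\left(H,Y \right)} = \frac{1}{5 \cdot 6 + 15} = \frac{1}{30 + 15} = \frac{1}{45}$)
$-303 - w{\left(-18,B{\left(2 \right)} \right)} = -303 - \frac{1}{45} = - \frac{13636}{45}$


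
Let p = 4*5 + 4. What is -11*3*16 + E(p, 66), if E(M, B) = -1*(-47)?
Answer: -481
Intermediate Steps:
p = 24 (p = 20 + 4 = 24)
E(M, B) = 47
-11*3*16 + E(p, 66) = -11*3*16 + 47 = -33*16 + 47 = -528 + 47 = -481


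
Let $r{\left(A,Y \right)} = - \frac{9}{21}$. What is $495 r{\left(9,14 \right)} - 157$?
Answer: $- \frac{2584}{7} \approx -369.14$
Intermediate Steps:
$r{\left(A,Y \right)} = - \frac{3}{7}$ ($r{\left(A,Y \right)} = \left(-9\right) \frac{1}{21} = - \frac{3}{7}$)
$495 r{\left(9,14 \right)} - 157 = 495 \left(- \frac{3}{7}\right) - 157 = - \frac{1485}{7} - 157 = - \frac{2584}{7}$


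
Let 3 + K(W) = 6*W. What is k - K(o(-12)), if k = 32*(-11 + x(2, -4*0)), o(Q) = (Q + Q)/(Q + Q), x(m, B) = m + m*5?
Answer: 29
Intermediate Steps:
x(m, B) = 6*m (x(m, B) = m + 5*m = 6*m)
o(Q) = 1 (o(Q) = (2*Q)/((2*Q)) = (2*Q)*(1/(2*Q)) = 1)
K(W) = -3 + 6*W
k = 32 (k = 32*(-11 + 6*2) = 32*(-11 + 12) = 32*1 = 32)
k - K(o(-12)) = 32 - (-3 + 6*1) = 32 - (-3 + 6) = 32 - 1*3 = 32 - 3 = 29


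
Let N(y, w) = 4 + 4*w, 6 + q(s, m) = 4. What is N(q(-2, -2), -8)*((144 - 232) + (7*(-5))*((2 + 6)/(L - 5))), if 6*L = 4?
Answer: 8512/13 ≈ 654.77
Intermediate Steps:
L = ⅔ (L = (⅙)*4 = ⅔ ≈ 0.66667)
q(s, m) = -2 (q(s, m) = -6 + 4 = -2)
N(q(-2, -2), -8)*((144 - 232) + (7*(-5))*((2 + 6)/(L - 5))) = (4 + 4*(-8))*((144 - 232) + (7*(-5))*((2 + 6)/(⅔ - 5))) = (4 - 32)*(-88 - 280/(-13/3)) = -28*(-88 - 280*(-3)/13) = -28*(-88 - 35*(-24/13)) = -28*(-88 + 840/13) = -28*(-304/13) = 8512/13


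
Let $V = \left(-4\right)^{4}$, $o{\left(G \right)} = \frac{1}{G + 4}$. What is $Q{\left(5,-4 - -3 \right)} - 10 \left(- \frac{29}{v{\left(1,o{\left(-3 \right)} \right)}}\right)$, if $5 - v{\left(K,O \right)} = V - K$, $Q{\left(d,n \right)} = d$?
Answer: $\frac{96}{25} \approx 3.84$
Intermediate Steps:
$o{\left(G \right)} = \frac{1}{4 + G}$
$V = 256$
$v{\left(K,O \right)} = -251 + K$ ($v{\left(K,O \right)} = 5 - \left(256 - K\right) = 5 + \left(-256 + K\right) = -251 + K$)
$Q{\left(5,-4 - -3 \right)} - 10 \left(- \frac{29}{v{\left(1,o{\left(-3 \right)} \right)}}\right) = 5 - 10 \left(- \frac{29}{-251 + 1}\right) = 5 - 10 \left(- \frac{29}{-250}\right) = 5 - 10 \left(\left(-29\right) \left(- \frac{1}{250}\right)\right) = 5 - \frac{29}{25} = \frac{96}{25}$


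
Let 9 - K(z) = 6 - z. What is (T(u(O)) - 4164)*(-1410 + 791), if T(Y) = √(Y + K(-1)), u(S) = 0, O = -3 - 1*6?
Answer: 2577516 - 619*√2 ≈ 2.5766e+6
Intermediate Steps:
K(z) = 3 + z (K(z) = 9 - (6 - z) = 9 + (-6 + z) = 3 + z)
O = -9 (O = -3 - 6 = -9)
T(Y) = √(2 + Y) (T(Y) = √(Y + (3 - 1)) = √(Y + 2) = √(2 + Y))
(T(u(O)) - 4164)*(-1410 + 791) = (√(2 + 0) - 4164)*(-1410 + 791) = (√2 - 4164)*(-619) = (-4164 + √2)*(-619) = 2577516 - 619*√2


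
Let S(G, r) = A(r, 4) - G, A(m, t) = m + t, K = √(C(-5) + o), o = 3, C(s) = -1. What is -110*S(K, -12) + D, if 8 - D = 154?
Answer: 734 + 110*√2 ≈ 889.56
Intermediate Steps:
D = -146 (D = 8 - 1*154 = 8 - 154 = -146)
K = √2 (K = √(-1 + 3) = √2 ≈ 1.4142)
S(G, r) = 4 + r - G (S(G, r) = (r + 4) - G = (4 + r) - G = 4 + r - G)
-110*S(K, -12) + D = -110*(4 - 12 - √2) - 146 = -110*(-8 - √2) - 146 = (880 + 110*√2) - 146 = 734 + 110*√2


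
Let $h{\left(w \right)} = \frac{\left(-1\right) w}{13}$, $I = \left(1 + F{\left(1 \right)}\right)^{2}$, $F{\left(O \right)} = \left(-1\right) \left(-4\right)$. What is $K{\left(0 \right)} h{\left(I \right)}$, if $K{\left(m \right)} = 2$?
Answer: $- \frac{50}{13} \approx -3.8462$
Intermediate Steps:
$F{\left(O \right)} = 4$
$I = 25$ ($I = \left(1 + 4\right)^{2} = 5^{2} = 25$)
$h{\left(w \right)} = - \frac{w}{13}$ ($h{\left(w \right)} = - w \frac{1}{13} = - \frac{w}{13}$)
$K{\left(0 \right)} h{\left(I \right)} = 2 \left(\left(- \frac{1}{13}\right) 25\right) = 2 \left(- \frac{25}{13}\right) = - \frac{50}{13}$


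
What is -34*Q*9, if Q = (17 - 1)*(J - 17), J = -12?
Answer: 141984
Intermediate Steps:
Q = -464 (Q = (17 - 1)*(-12 - 17) = 16*(-29) = -464)
-34*Q*9 = -34*(-464)*9 = 15776*9 = 141984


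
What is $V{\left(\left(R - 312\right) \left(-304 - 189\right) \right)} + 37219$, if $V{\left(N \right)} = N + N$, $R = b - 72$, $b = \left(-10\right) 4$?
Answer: $455283$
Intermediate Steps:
$b = -40$
$R = -112$ ($R = -40 - 72 = -112$)
$V{\left(N \right)} = 2 N$
$V{\left(\left(R - 312\right) \left(-304 - 189\right) \right)} + 37219 = 2 \left(-112 - 312\right) \left(-304 - 189\right) + 37219 = 2 \left(\left(-424\right) \left(-493\right)\right) + 37219 = 2 \cdot 209032 + 37219 = 418064 + 37219 = 455283$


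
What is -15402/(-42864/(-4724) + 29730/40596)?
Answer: -123071929692/78356311 ≈ -1570.7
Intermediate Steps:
-15402/(-42864/(-4724) + 29730/40596) = -15402/(-42864*(-1/4724) + 29730*(1/40596)) = -15402/(10716/1181 + 4955/6766) = -15402/78356311/7990646 = -15402*7990646/78356311 = -123071929692/78356311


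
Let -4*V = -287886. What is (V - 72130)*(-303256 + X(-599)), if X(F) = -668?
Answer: 48171954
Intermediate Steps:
V = 143943/2 (V = -¼*(-287886) = 143943/2 ≈ 71972.)
(V - 72130)*(-303256 + X(-599)) = (143943/2 - 72130)*(-303256 - 668) = -317/2*(-303924) = 48171954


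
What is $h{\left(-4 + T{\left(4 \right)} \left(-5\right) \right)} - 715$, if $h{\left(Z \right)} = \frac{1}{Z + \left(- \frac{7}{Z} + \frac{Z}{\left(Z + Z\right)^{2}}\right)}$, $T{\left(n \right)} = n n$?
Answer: $- \frac{6720397}{9399} \approx -715.01$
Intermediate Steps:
$T{\left(n \right)} = n^{2}$
$h{\left(Z \right)} = \frac{1}{Z - \frac{27}{4 Z}}$ ($h{\left(Z \right)} = \frac{1}{Z + \left(- \frac{7}{Z} + \frac{Z}{\left(2 Z\right)^{2}}\right)} = \frac{1}{Z + \left(- \frac{7}{Z} + \frac{Z}{4 Z^{2}}\right)} = \frac{1}{Z + \left(- \frac{7}{Z} + Z \frac{1}{4 Z^{2}}\right)} = \frac{1}{Z + \left(- \frac{7}{Z} + \frac{1}{4 Z}\right)} = \frac{1}{Z - \frac{27}{4 Z}}$)
$h{\left(-4 + T{\left(4 \right)} \left(-5\right) \right)} - 715 = \frac{4 \left(-4 + 4^{2} \left(-5\right)\right)}{-27 + 4 \left(-4 + 4^{2} \left(-5\right)\right)^{2}} - 715 = \frac{4 \left(-4 + 16 \left(-5\right)\right)}{-27 + 4 \left(-4 + 16 \left(-5\right)\right)^{2}} - 715 = \frac{4 \left(-4 - 80\right)}{-27 + 4 \left(-4 - 80\right)^{2}} - 715 = 4 \left(-84\right) \frac{1}{-27 + 4 \left(-84\right)^{2}} - 715 = 4 \left(-84\right) \frac{1}{-27 + 4 \cdot 7056} - 715 = 4 \left(-84\right) \frac{1}{-27 + 28224} - 715 = 4 \left(-84\right) \frac{1}{28197} - 715 = - \frac{112}{9399} - 715 = - \frac{6720397}{9399}$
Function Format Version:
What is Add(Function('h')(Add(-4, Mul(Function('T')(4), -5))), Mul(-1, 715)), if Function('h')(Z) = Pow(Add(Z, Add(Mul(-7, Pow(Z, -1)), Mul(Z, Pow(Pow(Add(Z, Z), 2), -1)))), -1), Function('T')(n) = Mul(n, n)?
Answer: Rational(-6720397, 9399) ≈ -715.01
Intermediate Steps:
Function('T')(n) = Pow(n, 2)
Function('h')(Z) = Pow(Add(Z, Mul(Rational(-27, 4), Pow(Z, -1))), -1) (Function('h')(Z) = Pow(Add(Z, Add(Mul(-7, Pow(Z, -1)), Mul(Z, Pow(Pow(Mul(2, Z), 2), -1)))), -1) = Pow(Add(Z, Add(Mul(-7, Pow(Z, -1)), Mul(Z, Pow(Mul(4, Pow(Z, 2)), -1)))), -1) = Pow(Add(Z, Add(Mul(-7, Pow(Z, -1)), Mul(Z, Mul(Rational(1, 4), Pow(Z, -2))))), -1) = Pow(Add(Z, Add(Mul(-7, Pow(Z, -1)), Mul(Rational(1, 4), Pow(Z, -1)))), -1) = Pow(Add(Z, Mul(Rational(-27, 4), Pow(Z, -1))), -1))
Add(Function('h')(Add(-4, Mul(Function('T')(4), -5))), Mul(-1, 715)) = Add(Mul(4, Add(-4, Mul(Pow(4, 2), -5)), Pow(Add(-27, Mul(4, Pow(Add(-4, Mul(Pow(4, 2), -5)), 2))), -1)), Mul(-1, 715)) = Add(Mul(4, Add(-4, Mul(16, -5)), Pow(Add(-27, Mul(4, Pow(Add(-4, Mul(16, -5)), 2))), -1)), -715) = Add(Mul(4, Add(-4, -80), Pow(Add(-27, Mul(4, Pow(Add(-4, -80), 2))), -1)), -715) = Add(Mul(4, -84, Pow(Add(-27, Mul(4, Pow(-84, 2))), -1)), -715) = Add(Mul(4, -84, Pow(Add(-27, Mul(4, 7056)), -1)), -715) = Add(Mul(4, -84, Pow(Add(-27, 28224), -1)), -715) = Add(Mul(4, -84, Pow(28197, -1)), -715) = Add(Mul(4, -84, Rational(1, 28197)), -715) = Add(Rational(-112, 9399), -715) = Rational(-6720397, 9399)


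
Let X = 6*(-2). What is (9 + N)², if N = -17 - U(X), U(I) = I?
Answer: 16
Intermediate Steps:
X = -12
N = -5 (N = -17 - 1*(-12) = -17 + 12 = -5)
(9 + N)² = (9 - 5)² = 4² = 16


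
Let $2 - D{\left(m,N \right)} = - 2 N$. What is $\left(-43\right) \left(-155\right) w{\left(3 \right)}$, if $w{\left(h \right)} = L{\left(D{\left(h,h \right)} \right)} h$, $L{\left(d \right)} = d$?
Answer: $159960$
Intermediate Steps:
$D{\left(m,N \right)} = 2 + 2 N$ ($D{\left(m,N \right)} = 2 - - 2 N = 2 + 2 N$)
$w{\left(h \right)} = h \left(2 + 2 h\right)$ ($w{\left(h \right)} = \left(2 + 2 h\right) h = h \left(2 + 2 h\right)$)
$\left(-43\right) \left(-155\right) w{\left(3 \right)} = \left(-43\right) \left(-155\right) 2 \cdot 3 \left(1 + 3\right) = 6665 \cdot 2 \cdot 3 \cdot 4 = 6665 \cdot 24 = 159960$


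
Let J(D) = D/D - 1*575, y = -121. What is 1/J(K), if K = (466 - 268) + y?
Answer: -1/574 ≈ -0.0017422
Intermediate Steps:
K = 77 (K = (466 - 268) - 121 = 198 - 121 = 77)
J(D) = -574 (J(D) = 1 - 575 = -574)
1/J(K) = 1/(-574) = -1/574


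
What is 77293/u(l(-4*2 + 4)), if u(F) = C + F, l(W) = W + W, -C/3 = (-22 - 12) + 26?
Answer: 77293/16 ≈ 4830.8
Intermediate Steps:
C = 24 (C = -3*((-22 - 12) + 26) = -3*(-34 + 26) = -3*(-8) = 24)
l(W) = 2*W
u(F) = 24 + F
77293/u(l(-4*2 + 4)) = 77293/(24 + 2*(-4*2 + 4)) = 77293/(24 + 2*(-8 + 4)) = 77293/(24 + 2*(-4)) = 77293/(24 - 8) = 77293/16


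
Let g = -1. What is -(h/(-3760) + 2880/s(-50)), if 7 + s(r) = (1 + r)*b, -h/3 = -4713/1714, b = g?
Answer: -3093328227/45112480 ≈ -68.569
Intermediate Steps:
b = -1
h = 14139/1714 (h = -(-14139)/1714 = -3*(-4713/1714) = 14139/1714 ≈ 8.2491)
s(r) = -8 - r (s(r) = -7 + (1 + r)*(-1) = -7 + (-1 - r) = -8 - r)
-(h/(-3760) + 2880/s(-50)) = -((14139/1714)/(-3760) + 2880/(-8 - 1*(-50))) = -((14139/1714)*(-1/3760) + 2880/(-8 + 50)) = -(-14139/6444640 + 2880/42) = -(-14139/6444640 + 2880*(1/42)) = -(-14139/6444640 + 480/7) = -1*3093328227/45112480 = -3093328227/45112480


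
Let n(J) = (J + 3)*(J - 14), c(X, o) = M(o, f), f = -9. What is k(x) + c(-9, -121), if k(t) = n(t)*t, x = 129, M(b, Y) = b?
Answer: 1958099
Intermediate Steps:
c(X, o) = o
n(J) = (-14 + J)*(3 + J) (n(J) = (3 + J)*(-14 + J) = (-14 + J)*(3 + J))
k(t) = t*(-42 + t**2 - 11*t) (k(t) = (-42 + t**2 - 11*t)*t = t*(-42 + t**2 - 11*t))
k(x) + c(-9, -121) = 129*(-42 + 129**2 - 11*129) - 121 = 129*(-42 + 16641 - 1419) - 121 = 129*15180 - 121 = 1958220 - 121 = 1958099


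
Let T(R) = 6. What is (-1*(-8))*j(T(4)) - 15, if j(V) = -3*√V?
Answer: -15 - 24*√6 ≈ -73.788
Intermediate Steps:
(-1*(-8))*j(T(4)) - 15 = (-1*(-8))*(-3*√6) - 15 = 8*(-3*√6) - 15 = -24*√6 - 15 = -15 - 24*√6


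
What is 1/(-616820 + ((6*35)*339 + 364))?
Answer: -1/545266 ≈ -1.8340e-6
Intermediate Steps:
1/(-616820 + ((6*35)*339 + 364)) = 1/(-616820 + (210*339 + 364)) = 1/(-616820 + (71190 + 364)) = 1/(-616820 + 71554) = 1/(-545266) = -1/545266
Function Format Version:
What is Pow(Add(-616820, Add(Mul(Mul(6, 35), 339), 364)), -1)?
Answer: Rational(-1, 545266) ≈ -1.8340e-6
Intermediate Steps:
Pow(Add(-616820, Add(Mul(Mul(6, 35), 339), 364)), -1) = Pow(Add(-616820, Add(Mul(210, 339), 364)), -1) = Pow(Add(-616820, Add(71190, 364)), -1) = Pow(Add(-616820, 71554), -1) = Pow(-545266, -1) = Rational(-1, 545266)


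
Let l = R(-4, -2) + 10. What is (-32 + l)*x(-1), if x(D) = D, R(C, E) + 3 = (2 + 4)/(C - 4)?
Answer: 103/4 ≈ 25.750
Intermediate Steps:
R(C, E) = -3 + 6/(-4 + C) (R(C, E) = -3 + (2 + 4)/(C - 4) = -3 + 6/(-4 + C))
l = 25/4 (l = 3*(6 - 1*(-4))/(-4 - 4) + 10 = 3*(6 + 4)/(-8) + 10 = 3*(-1/8)*10 + 10 = -15/4 + 10 = 25/4 ≈ 6.2500)
(-32 + l)*x(-1) = (-32 + 25/4)*(-1) = -103/4*(-1) = 103/4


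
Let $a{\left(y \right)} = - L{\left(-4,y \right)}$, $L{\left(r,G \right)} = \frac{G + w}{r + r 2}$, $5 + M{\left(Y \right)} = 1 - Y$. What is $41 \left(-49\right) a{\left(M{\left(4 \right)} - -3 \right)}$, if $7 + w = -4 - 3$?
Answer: $\frac{38171}{12} \approx 3180.9$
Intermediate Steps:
$M{\left(Y \right)} = -4 - Y$ ($M{\left(Y \right)} = -5 - \left(-1 + Y\right) = -4 - Y$)
$w = -14$ ($w = -7 - 7 = -14$)
$L{\left(r,G \right)} = \frac{-14 + G}{3 r}$ ($L{\left(r,G \right)} = \frac{G - 14}{r + r 2} = \frac{-14 + G}{r + 2 r} = \frac{-14 + G}{3 r}$)
$a{\left(y \right)} = - \frac{7}{6} + \frac{y}{12}$ ($a{\left(y \right)} = - \frac{-14 + y}{3 \left(-4\right)} = - \frac{\left(-1\right) \left(-14 + y\right)}{3 \cdot 4} = - (\frac{7}{6} - \frac{y}{12}) = - \frac{7}{6} + \frac{y}{12}$)
$41 \left(-49\right) a{\left(M{\left(4 \right)} - -3 \right)} = 41 \left(-49\right) \left(- \frac{7}{6} + \frac{\left(-4 - 4\right) - -3}{12}\right) = - 2009 \left(- \frac{7}{6} + \frac{\left(-4 - 4\right) + 3}{12}\right) = - 2009 \left(- \frac{7}{6} + \frac{-8 + 3}{12}\right) = - 2009 \left(- \frac{7}{6} + \frac{1}{12} \left(-5\right)\right) = - 2009 \left(- \frac{7}{6} - \frac{5}{12}\right) = \left(-2009\right) \left(- \frac{19}{12}\right) = \frac{38171}{12}$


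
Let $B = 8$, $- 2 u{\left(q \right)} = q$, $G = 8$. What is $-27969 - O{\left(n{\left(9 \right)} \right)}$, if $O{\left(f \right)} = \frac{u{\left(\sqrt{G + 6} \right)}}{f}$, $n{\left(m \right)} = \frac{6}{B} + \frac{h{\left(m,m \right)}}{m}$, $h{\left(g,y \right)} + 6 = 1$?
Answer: $-27969 + \frac{18 \sqrt{14}}{7} \approx -27959.0$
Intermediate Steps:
$h{\left(g,y \right)} = -5$ ($h{\left(g,y \right)} = -6 + 1 = -5$)
$u{\left(q \right)} = - \frac{q}{2}$
$n{\left(m \right)} = \frac{3}{4} - \frac{5}{m}$ ($n{\left(m \right)} = \frac{6}{8} - \frac{5}{m} = 6 \cdot \frac{1}{8} - \frac{5}{m} = \frac{3}{4} - \frac{5}{m}$)
$O{\left(f \right)} = - \frac{\sqrt{14}}{2 f}$ ($O{\left(f \right)} = \frac{\left(- \frac{1}{2}\right) \sqrt{8 + 6}}{f} = \frac{\left(- \frac{1}{2}\right) \sqrt{14}}{f} = - \frac{\sqrt{14}}{2 f}$)
$-27969 - O{\left(n{\left(9 \right)} \right)} = -27969 - - \frac{\sqrt{14}}{2 \left(\frac{3}{4} - \frac{5}{9}\right)} = -27969 - - \frac{\sqrt{14}}{2 \cdot \frac{7}{36}} = -27969 - \left(- \frac{1}{2}\right) \sqrt{14} \cdot \frac{36}{7} = -27969 - - \frac{18 \sqrt{14}}{7} = -27969 + \frac{18 \sqrt{14}}{7}$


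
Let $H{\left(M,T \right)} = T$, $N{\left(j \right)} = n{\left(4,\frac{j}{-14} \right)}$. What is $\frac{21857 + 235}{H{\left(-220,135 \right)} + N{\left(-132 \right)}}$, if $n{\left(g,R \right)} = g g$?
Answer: $\frac{22092}{151} \approx 146.3$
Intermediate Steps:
$n{\left(g,R \right)} = g^{2}$
$N{\left(j \right)} = 16$ ($N{\left(j \right)} = 4^{2} = 16$)
$\frac{21857 + 235}{H{\left(-220,135 \right)} + N{\left(-132 \right)}} = \frac{21857 + 235}{135 + 16} = \frac{22092}{151}$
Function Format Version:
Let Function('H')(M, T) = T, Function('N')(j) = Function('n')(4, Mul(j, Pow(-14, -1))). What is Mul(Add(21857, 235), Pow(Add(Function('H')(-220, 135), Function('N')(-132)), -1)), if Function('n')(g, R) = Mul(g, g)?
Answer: Rational(22092, 151) ≈ 146.30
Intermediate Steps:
Function('n')(g, R) = Pow(g, 2)
Function('N')(j) = 16 (Function('N')(j) = Pow(4, 2) = 16)
Mul(Add(21857, 235), Pow(Add(Function('H')(-220, 135), Function('N')(-132)), -1)) = Mul(Add(21857, 235), Pow(Add(135, 16), -1)) = Mul(22092, Pow(151, -1)) = Mul(22092, Rational(1, 151)) = Rational(22092, 151)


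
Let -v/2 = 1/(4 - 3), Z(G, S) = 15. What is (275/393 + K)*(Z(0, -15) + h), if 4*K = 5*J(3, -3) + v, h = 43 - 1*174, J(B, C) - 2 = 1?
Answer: -180061/393 ≈ -458.17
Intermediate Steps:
J(B, C) = 3 (J(B, C) = 2 + 1 = 3)
v = -2 (v = -2/(4 - 3) = -2/1 = -2*1 = -2)
h = -131 (h = 43 - 174 = -131)
K = 13/4 (K = (5*3 - 2)/4 = (15 - 2)/4 = (1/4)*13 = 13/4 ≈ 3.2500)
(275/393 + K)*(Z(0, -15) + h) = (275/393 + 13/4)*(15 - 131) = (275*(1/393) + 13/4)*(-116) = (275/393 + 13/4)*(-116) = (6209/1572)*(-116) = -180061/393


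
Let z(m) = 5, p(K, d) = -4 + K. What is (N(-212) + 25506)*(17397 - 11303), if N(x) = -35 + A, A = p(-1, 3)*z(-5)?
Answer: 155067924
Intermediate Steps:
A = -25 (A = (-4 - 1)*5 = -5*5 = -25)
N(x) = -60 (N(x) = -35 - 25 = -60)
(N(-212) + 25506)*(17397 - 11303) = (-60 + 25506)*(17397 - 11303) = 25446*6094 = 155067924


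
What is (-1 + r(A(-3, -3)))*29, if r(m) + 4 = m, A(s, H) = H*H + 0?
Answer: 116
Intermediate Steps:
A(s, H) = H² (A(s, H) = H² + 0 = H²)
r(m) = -4 + m
(-1 + r(A(-3, -3)))*29 = (-1 + (-4 + (-3)²))*29 = (-1 + (-4 + 9))*29 = (-1 + 5)*29 = 4*29 = 116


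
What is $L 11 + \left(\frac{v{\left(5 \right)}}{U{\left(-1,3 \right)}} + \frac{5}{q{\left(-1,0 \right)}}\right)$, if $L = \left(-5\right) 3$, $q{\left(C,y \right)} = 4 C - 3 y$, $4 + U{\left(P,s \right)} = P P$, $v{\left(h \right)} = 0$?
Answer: $- \frac{665}{4} \approx -166.25$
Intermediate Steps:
$U{\left(P,s \right)} = -4 + P^{2}$ ($U{\left(P,s \right)} = -4 + P P = -4 + P^{2}$)
$q{\left(C,y \right)} = - 3 y + 4 C$
$L = -15$
$L 11 + \left(\frac{v{\left(5 \right)}}{U{\left(-1,3 \right)}} + \frac{5}{q{\left(-1,0 \right)}}\right) = \left(-15\right) 11 + \left(\frac{0}{-4 + \left(-1\right)^{2}} + \frac{5}{\left(-3\right) 0 + 4 \left(-1\right)}\right) = -165 + \left(\frac{0}{-4 + 1} + \frac{5}{0 - 4}\right) = -165 + \left(\frac{0}{-3} + \frac{5}{-4}\right) = -165 + \left(0 \left(- \frac{1}{3}\right) + 5 \left(- \frac{1}{4}\right)\right) = -165 + \left(0 - \frac{5}{4}\right) = -165 - \frac{5}{4} = - \frac{665}{4}$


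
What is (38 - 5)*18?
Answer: 594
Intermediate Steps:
(38 - 5)*18 = 33*18 = 594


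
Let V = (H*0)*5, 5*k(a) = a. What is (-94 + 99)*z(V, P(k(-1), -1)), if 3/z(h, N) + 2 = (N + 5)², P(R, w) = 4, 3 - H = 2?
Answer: 15/79 ≈ 0.18987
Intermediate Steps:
H = 1 (H = 3 - 1*2 = 3 - 2 = 1)
k(a) = a/5
V = 0 (V = (1*0)*5 = 0*5 = 0)
z(h, N) = 3/(-2 + (5 + N)²) (z(h, N) = 3/(-2 + (N + 5)²) = 3/(-2 + (5 + N)²))
(-94 + 99)*z(V, P(k(-1), -1)) = (-94 + 99)*(3/(-2 + (5 + 4)²)) = 5*(3/(-2 + 9²)) = 5*(3/(-2 + 81)) = 5*(3/79) = 15/79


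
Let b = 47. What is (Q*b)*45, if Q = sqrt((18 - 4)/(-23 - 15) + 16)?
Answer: 6345*sqrt(627)/19 ≈ 8362.0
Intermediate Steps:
Q = 3*sqrt(627)/19 (Q = sqrt(14/(-38) + 16) = sqrt(14*(-1/38) + 16) = sqrt(-7/19 + 16) = sqrt(297/19) = 3*sqrt(627)/19 ≈ 3.9537)
(Q*b)*45 = ((3*sqrt(627)/19)*47)*45 = (141*sqrt(627)/19)*45 = 6345*sqrt(627)/19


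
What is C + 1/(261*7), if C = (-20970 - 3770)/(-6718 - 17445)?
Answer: 45224143/44145801 ≈ 1.0244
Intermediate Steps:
C = 24740/24163 (C = -24740/(-24163) = -24740*(-1/24163) = 24740/24163 ≈ 1.0239)
C + 1/(261*7) = 24740/24163 + 1/(261*7) = 24740/24163 + 1/1827 = 45224143/44145801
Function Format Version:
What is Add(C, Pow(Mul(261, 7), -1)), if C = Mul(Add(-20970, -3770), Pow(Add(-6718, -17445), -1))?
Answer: Rational(45224143, 44145801) ≈ 1.0244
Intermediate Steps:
C = Rational(24740, 24163) (C = Mul(-24740, Pow(-24163, -1)) = Mul(-24740, Rational(-1, 24163)) = Rational(24740, 24163) ≈ 1.0239)
Add(C, Pow(Mul(261, 7), -1)) = Add(Rational(24740, 24163), Pow(Mul(261, 7), -1)) = Add(Rational(24740, 24163), Pow(1827, -1)) = Add(Rational(24740, 24163), Rational(1, 1827)) = Rational(45224143, 44145801)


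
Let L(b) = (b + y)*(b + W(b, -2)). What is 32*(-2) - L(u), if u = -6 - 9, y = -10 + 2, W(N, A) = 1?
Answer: -386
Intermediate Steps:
y = -8
u = -15
L(b) = (1 + b)*(-8 + b) (L(b) = (b - 8)*(b + 1) = (-8 + b)*(1 + b) = (1 + b)*(-8 + b))
32*(-2) - L(u) = 32*(-2) - (-8 + (-15)² - 7*(-15)) = -64 - (-8 + 225 + 105) = -64 - 1*322 = -64 - 322 = -386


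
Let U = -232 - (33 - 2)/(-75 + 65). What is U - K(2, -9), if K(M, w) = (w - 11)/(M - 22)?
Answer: -2299/10 ≈ -229.90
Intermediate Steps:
K(M, w) = (-11 + w)/(-22 + M)
U = -2289/10 (U = -232 - 31/(-10) = -232 - 31*(-1)/10 = -232 - 1*(-31/10) = -232 + 31/10 = -2289/10 ≈ -228.90)
U - K(2, -9) = -2289/10 - (-11 - 9)/(-22 + 2) = -2289/10 - (-20)/(-20) = -2289/10 - (-1)*(-20)/20 = -2289/10 - 1*1 = -2289/10 - 1 = -2299/10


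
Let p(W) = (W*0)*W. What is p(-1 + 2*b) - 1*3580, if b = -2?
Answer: -3580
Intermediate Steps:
p(W) = 0 (p(W) = 0*W = 0)
p(-1 + 2*b) - 1*3580 = 0 - 1*3580 = 0 - 3580 = -3580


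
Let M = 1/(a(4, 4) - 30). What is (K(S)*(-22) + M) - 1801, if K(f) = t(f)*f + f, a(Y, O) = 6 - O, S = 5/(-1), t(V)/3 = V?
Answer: -93549/28 ≈ -3341.0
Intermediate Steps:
t(V) = 3*V
S = -5 (S = 5*(-1) = -5)
M = -1/28 (M = 1/((6 - 1*4) - 30) = 1/((6 - 4) - 30) = 1/(2 - 30) = 1/(-28) = -1/28 ≈ -0.035714)
K(f) = f + 3*f**2 (K(f) = (3*f)*f + f = 3*f**2 + f = f + 3*f**2)
(K(S)*(-22) + M) - 1801 = (-5*(1 + 3*(-5))*(-22) - 1/28) - 1801 = (-5*(1 - 15)*(-22) - 1/28) - 1801 = (-5*(-14)*(-22) - 1/28) - 1801 = (70*(-22) - 1/28) - 1801 = (-1540 - 1/28) - 1801 = -43121/28 - 1801 = -93549/28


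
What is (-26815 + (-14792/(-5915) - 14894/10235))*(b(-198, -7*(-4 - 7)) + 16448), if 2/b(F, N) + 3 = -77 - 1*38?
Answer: -45009074226502749/102053185 ≈ -4.4104e+8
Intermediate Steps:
b(F, N) = -1/59 (b(F, N) = 2/(-3 + (-77 - 1*38)) = 2/(-3 + (-77 - 38)) = 2/(-3 - 115) = 2/(-118) = 2*(-1/118) = -1/59)
(-26815 + (-14792/(-5915) - 14894/10235))*(b(-198, -7*(-4 - 7)) + 16448) = (-26815 + (-14792/(-5915) - 14894/10235))*(-1/59 + 16448) = (-26815 + (-14792*(-1/5915) - 14894*1/10235))*(970431/59) = (-26815 + (14792/5915 - 14894/10235))*(970431/59) = (-26815 + 12659622/12108005)*(970431/59) = -324663494453/12108005*970431/59 = -45009074226502749/102053185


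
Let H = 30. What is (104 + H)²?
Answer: 17956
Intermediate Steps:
(104 + H)² = (104 + 30)² = 134² = 17956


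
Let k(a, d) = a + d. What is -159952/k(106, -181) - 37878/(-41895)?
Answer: 148978442/69825 ≈ 2133.6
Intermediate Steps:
-159952/k(106, -181) - 37878/(-41895) = -159952/(106 - 181) - 37878/(-41895) = -159952/(-75) - 37878*(-1/41895) = -159952*(-1/75) + 12626/13965 = 159952/75 + 12626/13965 = 148978442/69825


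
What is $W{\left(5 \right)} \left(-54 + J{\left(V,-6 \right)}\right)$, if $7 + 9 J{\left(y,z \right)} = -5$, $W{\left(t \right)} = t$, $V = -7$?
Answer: $- \frac{830}{3} \approx -276.67$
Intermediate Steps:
$J{\left(y,z \right)} = - \frac{4}{3}$ ($J{\left(y,z \right)} = - \frac{7}{9} + \frac{1}{9} \left(-5\right) = - \frac{7}{9} - \frac{5}{9} = - \frac{4}{3}$)
$W{\left(5 \right)} \left(-54 + J{\left(V,-6 \right)}\right) = 5 \left(-54 - \frac{4}{3}\right) = 5 \left(- \frac{166}{3}\right) = - \frac{830}{3}$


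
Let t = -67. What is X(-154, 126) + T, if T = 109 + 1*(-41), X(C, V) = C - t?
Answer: -19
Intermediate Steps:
X(C, V) = 67 + C (X(C, V) = C - 1*(-67) = C + 67 = 67 + C)
T = 68 (T = 109 - 41 = 68)
X(-154, 126) + T = (67 - 154) + 68 = -87 + 68 = -19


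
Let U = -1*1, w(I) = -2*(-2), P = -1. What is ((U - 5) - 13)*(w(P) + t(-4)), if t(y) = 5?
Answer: -171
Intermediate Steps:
w(I) = 4
U = -1
((U - 5) - 13)*(w(P) + t(-4)) = ((-1 - 5) - 13)*(4 + 5) = (-6 - 13)*9 = -19*9 = -171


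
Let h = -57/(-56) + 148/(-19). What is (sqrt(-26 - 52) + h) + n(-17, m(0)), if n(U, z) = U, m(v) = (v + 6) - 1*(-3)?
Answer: -25293/1064 + I*sqrt(78) ≈ -23.772 + 8.8318*I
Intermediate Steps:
m(v) = 9 + v (m(v) = (6 + v) + 3 = 9 + v)
h = -7205/1064 (h = -57*(-1/56) + 148*(-1/19) = 57/56 - 148/19 = -7205/1064 ≈ -6.7716)
(sqrt(-26 - 52) + h) + n(-17, m(0)) = (sqrt(-26 - 52) - 7205/1064) - 17 = (sqrt(-78) - 7205/1064) - 17 = (I*sqrt(78) - 7205/1064) - 17 = (-7205/1064 + I*sqrt(78)) - 17 = -25293/1064 + I*sqrt(78)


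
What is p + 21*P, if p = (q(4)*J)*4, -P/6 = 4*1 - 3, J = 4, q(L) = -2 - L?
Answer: -222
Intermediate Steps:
P = -6 (P = -6*(4*1 - 3) = -6*(4 - 3) = -6*1 = -6)
p = -96 (p = ((-2 - 1*4)*4)*4 = ((-2 - 4)*4)*4 = -6*4*4 = -24*4 = -96)
p + 21*P = -96 + 21*(-6) = -96 - 126 = -222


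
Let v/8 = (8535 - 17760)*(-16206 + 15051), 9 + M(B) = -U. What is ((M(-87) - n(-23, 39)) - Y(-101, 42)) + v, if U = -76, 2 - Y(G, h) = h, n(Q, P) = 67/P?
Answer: 3324325106/39 ≈ 8.5239e+7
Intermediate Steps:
Y(G, h) = 2 - h
M(B) = 67 (M(B) = -9 - 1*(-76) = -9 + 76 = 67)
v = 85239000 (v = 8*((8535 - 17760)*(-16206 + 15051)) = 8*(-9225*(-1155)) = 8*10654875 = 85239000)
((M(-87) - n(-23, 39)) - Y(-101, 42)) + v = ((67 - 67/39) - (2 - 1*42)) + 85239000 = ((67 - 67/39) - (2 - 42)) + 85239000 = ((67 - 1*67/39) - 1*(-40)) + 85239000 = ((67 - 67/39) + 40) + 85239000 = (2546/39 + 40) + 85239000 = 4106/39 + 85239000 = 3324325106/39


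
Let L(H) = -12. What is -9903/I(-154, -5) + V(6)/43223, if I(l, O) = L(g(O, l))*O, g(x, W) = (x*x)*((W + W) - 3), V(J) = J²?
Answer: -142678403/864460 ≈ -165.05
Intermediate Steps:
g(x, W) = x²*(-3 + 2*W) (g(x, W) = x²*(2*W - 3) = x²*(-3 + 2*W))
I(l, O) = -12*O
-9903/I(-154, -5) + V(6)/43223 = -9903/((-12*(-5))) + 6²/43223 = -9903/60 + 36*(1/43223) = -9903*1/60 + 36/43223 = -3301/20 + 36/43223 = -142678403/864460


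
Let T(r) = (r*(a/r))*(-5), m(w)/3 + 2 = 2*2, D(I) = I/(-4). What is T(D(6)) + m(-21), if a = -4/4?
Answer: 11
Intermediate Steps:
D(I) = -I/4 (D(I) = I*(-1/4) = -I/4)
a = -1 (a = -4*1/4 = -1)
m(w) = 6 (m(w) = -6 + 3*(2*2) = -6 + 3*4 = -6 + 12 = 6)
T(r) = 5 (T(r) = (r*(-1/r))*(-5) = -1*(-5) = 5)
T(D(6)) + m(-21) = 5 + 6 = 11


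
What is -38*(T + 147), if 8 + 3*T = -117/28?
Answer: -228133/42 ≈ -5431.7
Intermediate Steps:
T = -341/84 (T = -8/3 + (-117/28)/3 = -8/3 + (-117*1/28)/3 = -8/3 + (1/3)*(-117/28) = -8/3 - 39/28 = -341/84 ≈ -4.0595)
-38*(T + 147) = -38*(-341/84 + 147) = -38*12007/84 = -228133/42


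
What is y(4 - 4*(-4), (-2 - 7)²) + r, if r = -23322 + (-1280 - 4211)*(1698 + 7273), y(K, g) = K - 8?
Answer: -49283071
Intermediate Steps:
y(K, g) = -8 + K
r = -49283083 (r = -23322 - 5491*8971 = -23322 - 49259761 = -49283083)
y(4 - 4*(-4), (-2 - 7)²) + r = (-8 + (4 - 4*(-4))) - 49283083 = (-8 + (4 + 16)) - 49283083 = (-8 + 20) - 49283083 = 12 - 49283083 = -49283071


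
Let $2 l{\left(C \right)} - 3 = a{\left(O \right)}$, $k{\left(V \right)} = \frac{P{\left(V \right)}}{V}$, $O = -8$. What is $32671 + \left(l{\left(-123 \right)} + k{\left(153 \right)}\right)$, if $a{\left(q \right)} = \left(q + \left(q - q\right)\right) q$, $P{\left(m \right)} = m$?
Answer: $\frac{65411}{2} \approx 32706.0$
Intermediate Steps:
$a{\left(q \right)} = q^{2}$ ($a{\left(q \right)} = \left(q + 0\right) q = q q = q^{2}$)
$k{\left(V \right)} = 1$ ($k{\left(V \right)} = \frac{V}{V} = 1$)
$l{\left(C \right)} = \frac{67}{2}$ ($l{\left(C \right)} = \frac{3}{2} + \frac{\left(-8\right)^{2}}{2} = \frac{3}{2} + \frac{1}{2} \cdot 64 = \frac{3}{2} + 32 = \frac{67}{2}$)
$32671 + \left(l{\left(-123 \right)} + k{\left(153 \right)}\right) = 32671 + \left(\frac{67}{2} + 1\right) = 32671 + \frac{69}{2} = \frac{65411}{2}$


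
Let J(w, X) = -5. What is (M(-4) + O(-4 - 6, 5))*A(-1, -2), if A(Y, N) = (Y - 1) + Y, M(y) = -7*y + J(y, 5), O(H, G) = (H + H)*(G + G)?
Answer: 531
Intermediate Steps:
O(H, G) = 4*G*H (O(H, G) = (2*H)*(2*G) = 4*G*H)
M(y) = -5 - 7*y (M(y) = -7*y - 5 = -5 - 7*y)
A(Y, N) = -1 + 2*Y (A(Y, N) = (-1 + Y) + Y = -1 + 2*Y)
(M(-4) + O(-4 - 6, 5))*A(-1, -2) = ((-5 - 7*(-4)) + 4*5*(-4 - 6))*(-1 + 2*(-1)) = ((-5 + 28) + 4*5*(-10))*(-1 - 2) = (23 - 200)*(-3) = -177*(-3) = 531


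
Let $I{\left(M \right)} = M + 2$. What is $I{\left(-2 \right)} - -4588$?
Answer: $4588$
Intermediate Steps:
$I{\left(M \right)} = 2 + M$
$I{\left(-2 \right)} - -4588 = \left(2 - 2\right) - -4588 = 0 + 4588 = 4588$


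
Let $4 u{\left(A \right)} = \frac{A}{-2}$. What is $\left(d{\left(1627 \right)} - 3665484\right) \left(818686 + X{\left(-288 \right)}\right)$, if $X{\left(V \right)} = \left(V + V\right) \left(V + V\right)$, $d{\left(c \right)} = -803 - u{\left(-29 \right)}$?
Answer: $- \frac{16871712180075}{4} \approx -4.2179 \cdot 10^{12}$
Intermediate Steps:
$u{\left(A \right)} = - \frac{A}{8}$ ($u{\left(A \right)} = \frac{A \frac{1}{-2}}{4} = \frac{A \left(- \frac{1}{2}\right)}{4} = \frac{\left(- \frac{1}{2}\right) A}{4} = - \frac{A}{8}$)
$d{\left(c \right)} = - \frac{6453}{8}$ ($d{\left(c \right)} = -803 - \left(- \frac{1}{8}\right) \left(-29\right) = -803 - \frac{29}{8} = - \frac{6453}{8}$)
$X{\left(V \right)} = 4 V^{2}$ ($X{\left(V \right)} = 2 V 2 V = 4 V^{2}$)
$\left(d{\left(1627 \right)} - 3665484\right) \left(818686 + X{\left(-288 \right)}\right) = \left(- \frac{6453}{8} - 3665484\right) \left(818686 + 4 \left(-288\right)^{2}\right) = - \frac{29330325 \left(818686 + 4 \cdot 82944\right)}{8} = - \frac{29330325 \left(818686 + 331776\right)}{8} = \left(- \frac{29330325}{8}\right) 1150462 = - \frac{16871712180075}{4}$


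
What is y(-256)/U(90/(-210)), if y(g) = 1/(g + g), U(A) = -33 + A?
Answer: 7/119808 ≈ 5.8427e-5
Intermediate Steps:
y(g) = 1/(2*g)
y(-256)/U(90/(-210)) = ((½)/(-256))/(-33 + 90/(-210)) = ((½)*(-1/256))/(-33 + 90*(-1/210)) = -1/(512*(-33 - 3/7)) = -1/(512*(-234/7)) = -1/512*(-7/234) = 7/119808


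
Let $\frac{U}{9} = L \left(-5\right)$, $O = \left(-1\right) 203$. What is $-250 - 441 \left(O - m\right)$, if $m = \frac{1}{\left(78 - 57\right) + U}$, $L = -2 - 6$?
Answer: $\frac{11337818}{127} \approx 89274.0$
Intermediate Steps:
$L = -8$ ($L = -2 - 6 = -8$)
$O = -203$
$U = 360$ ($U = 9 \left(\left(-8\right) \left(-5\right)\right) = 9 \cdot 40 = 360$)
$m = \frac{1}{381}$ ($m = \frac{1}{\left(78 - 57\right) + 360} = \frac{1}{21 + 360} = \frac{1}{381} \approx 0.0026247$)
$-250 - 441 \left(O - m\right) = -250 - 441 \left(-203 - \frac{1}{381}\right) = -250 - - \frac{11369568}{127} = -250 + \frac{11369568}{127} = \frac{11337818}{127}$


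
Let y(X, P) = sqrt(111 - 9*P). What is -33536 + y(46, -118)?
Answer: -33536 + sqrt(1173) ≈ -33502.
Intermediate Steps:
-33536 + y(46, -118) = -33536 + sqrt(111 - 9*(-118)) = -33536 + sqrt(111 + 1062) = -33536 + sqrt(1173)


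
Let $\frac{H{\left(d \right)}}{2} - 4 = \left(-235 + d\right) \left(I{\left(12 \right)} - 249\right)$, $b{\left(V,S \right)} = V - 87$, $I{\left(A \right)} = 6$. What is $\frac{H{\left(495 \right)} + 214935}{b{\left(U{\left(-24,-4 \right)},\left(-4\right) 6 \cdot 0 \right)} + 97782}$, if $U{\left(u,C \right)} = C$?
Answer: $\frac{8053}{8881} \approx 0.90677$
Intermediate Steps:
$b{\left(V,S \right)} = -87 + V$
$H{\left(d \right)} = 114218 - 486 d$ ($H{\left(d \right)} = 8 + 2 \left(-235 + d\right) \left(6 - 249\right) = 8 + 2 \left(-235 + d\right) \left(-243\right) = 8 + 2 \left(57105 - 243 d\right) = 8 - \left(-114210 + 486 d\right) = 114218 - 486 d$)
$\frac{H{\left(495 \right)} + 214935}{b{\left(U{\left(-24,-4 \right)},\left(-4\right) 6 \cdot 0 \right)} + 97782} = \frac{\left(114218 - 240570\right) + 214935}{\left(-87 - 4\right) + 97782} = \frac{\left(114218 - 240570\right) + 214935}{-91 + 97782} = \frac{-126352 + 214935}{97691} = 88583 \cdot \frac{1}{97691} = \frac{8053}{8881}$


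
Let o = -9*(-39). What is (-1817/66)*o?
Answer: -212589/22 ≈ -9663.1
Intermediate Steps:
o = 351
(-1817/66)*o = -1817/66*351 = -212589/22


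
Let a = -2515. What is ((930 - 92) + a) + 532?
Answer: -1145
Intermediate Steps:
((930 - 92) + a) + 532 = ((930 - 92) - 2515) + 532 = (838 - 2515) + 532 = -1677 + 532 = -1145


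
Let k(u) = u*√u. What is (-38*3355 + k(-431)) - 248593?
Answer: -376083 - 431*I*√431 ≈ -3.7608e+5 - 8947.8*I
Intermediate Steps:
k(u) = u^(3/2)
(-38*3355 + k(-431)) - 248593 = (-38*3355 + (-431)^(3/2)) - 248593 = (-127490 - 431*I*√431) - 248593 = -376083 - 431*I*√431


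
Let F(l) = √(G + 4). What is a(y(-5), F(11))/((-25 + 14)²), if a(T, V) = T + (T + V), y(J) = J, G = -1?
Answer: -10/121 + √3/121 ≈ -0.068330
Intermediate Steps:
F(l) = √3 (F(l) = √(-1 + 4) = √3)
a(T, V) = V + 2*T
a(y(-5), F(11))/((-25 + 14)²) = (√3 + 2*(-5))/((-25 + 14)²) = (√3 - 10)/((-11)²) = (-10 + √3)/121 = (-10 + √3)*(1/121) = -10/121 + √3/121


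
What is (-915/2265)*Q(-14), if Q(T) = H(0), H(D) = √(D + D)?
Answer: 0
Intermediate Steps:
H(D) = √2*√D (H(D) = √(2*D) = √2*√D)
Q(T) = 0 (Q(T) = √2*√0 = √2*0 = 0)
(-915/2265)*Q(-14) = -915/2265*0 = -915*1/2265*0 = -61/151*0 = 0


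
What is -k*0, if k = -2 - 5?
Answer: 0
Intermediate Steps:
k = -7
-k*0 = -1*(-7)*0 = 7*0 = 0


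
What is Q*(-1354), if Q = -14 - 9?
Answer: 31142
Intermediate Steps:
Q = -23
Q*(-1354) = -23*(-1354) = 31142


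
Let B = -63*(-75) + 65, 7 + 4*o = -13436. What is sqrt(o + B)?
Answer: sqrt(5717)/2 ≈ 37.805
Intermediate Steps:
o = -13443/4 (o = -7/4 + (1/4)*(-13436) = -7/4 - 3359 = -13443/4 ≈ -3360.8)
B = 4790 (B = 4725 + 65 = 4790)
sqrt(o + B) = sqrt(-13443/4 + 4790) = sqrt(5717/4) = sqrt(5717)/2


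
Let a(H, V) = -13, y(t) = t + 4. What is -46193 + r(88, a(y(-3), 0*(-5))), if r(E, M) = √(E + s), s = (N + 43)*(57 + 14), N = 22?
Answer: -46193 + √4703 ≈ -46124.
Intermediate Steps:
y(t) = 4 + t
s = 4615 (s = (22 + 43)*(57 + 14) = 65*71 = 4615)
r(E, M) = √(4615 + E) (r(E, M) = √(E + 4615) = √(4615 + E))
-46193 + r(88, a(y(-3), 0*(-5))) = -46193 + √(4615 + 88) = -46193 + √4703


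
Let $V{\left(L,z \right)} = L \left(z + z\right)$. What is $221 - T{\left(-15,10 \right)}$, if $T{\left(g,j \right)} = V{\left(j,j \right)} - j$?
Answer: $31$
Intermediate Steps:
$V{\left(L,z \right)} = 2 L z$ ($V{\left(L,z \right)} = L 2 z = 2 L z$)
$T{\left(g,j \right)} = - j + 2 j^{2}$ ($T{\left(g,j \right)} = 2 j j - j = 2 j^{2} - j = - j + 2 j^{2}$)
$221 - T{\left(-15,10 \right)} = 221 - 10 \left(-1 + 2 \cdot 10\right) = 221 - 10 \left(-1 + 20\right) = 221 - 10 \cdot 19 = 221 - 190 = 31$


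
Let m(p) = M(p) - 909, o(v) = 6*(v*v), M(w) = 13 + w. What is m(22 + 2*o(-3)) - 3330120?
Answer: -3330886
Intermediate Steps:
o(v) = 6*v²
m(p) = -896 + p (m(p) = (13 + p) - 909 = -896 + p)
m(22 + 2*o(-3)) - 3330120 = (-896 + (22 + 2*(6*(-3)²))) - 3330120 = (-896 + (22 + 2*(6*9))) - 3330120 = (-896 + (22 + 2*54)) - 3330120 = (-896 + (22 + 108)) - 3330120 = (-896 + 130) - 3330120 = -766 - 3330120 = -3330886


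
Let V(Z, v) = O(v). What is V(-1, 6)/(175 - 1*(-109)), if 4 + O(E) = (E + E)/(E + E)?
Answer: -3/284 ≈ -0.010563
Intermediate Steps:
O(E) = -3 (O(E) = -4 + (E + E)/(E + E) = -4 + (2*E)/((2*E)) = -4 + (2*E)*(1/(2*E)) = -4 + 1 = -3)
V(Z, v) = -3
V(-1, 6)/(175 - 1*(-109)) = -3/(175 - 1*(-109)) = -3/(175 + 109) = -3/284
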